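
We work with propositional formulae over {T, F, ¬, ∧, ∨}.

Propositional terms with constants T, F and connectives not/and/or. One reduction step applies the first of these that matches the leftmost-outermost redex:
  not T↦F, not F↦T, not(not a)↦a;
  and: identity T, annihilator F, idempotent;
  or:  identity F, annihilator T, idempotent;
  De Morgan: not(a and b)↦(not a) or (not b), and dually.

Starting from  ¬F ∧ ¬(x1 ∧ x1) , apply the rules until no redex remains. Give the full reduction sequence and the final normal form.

Answer: normal form = ¬x1  (in 4 steps)

Reduction:
  start: ¬F ∧ ¬(x1 ∧ x1)
  →1  T ∧ ¬(x1 ∧ x1)
  →2  ¬(x1 ∧ x1)
  →3  ¬x1 ∨ ¬x1
  →4  ¬x1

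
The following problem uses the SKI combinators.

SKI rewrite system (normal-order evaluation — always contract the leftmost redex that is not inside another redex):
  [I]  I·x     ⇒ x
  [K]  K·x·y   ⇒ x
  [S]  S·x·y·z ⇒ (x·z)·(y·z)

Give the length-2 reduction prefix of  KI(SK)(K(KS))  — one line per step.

  start: KI(SK)(K(KS))
  →1  I(K(KS))
  →2  K(KS)

Answer: after 2 steps: K(KS)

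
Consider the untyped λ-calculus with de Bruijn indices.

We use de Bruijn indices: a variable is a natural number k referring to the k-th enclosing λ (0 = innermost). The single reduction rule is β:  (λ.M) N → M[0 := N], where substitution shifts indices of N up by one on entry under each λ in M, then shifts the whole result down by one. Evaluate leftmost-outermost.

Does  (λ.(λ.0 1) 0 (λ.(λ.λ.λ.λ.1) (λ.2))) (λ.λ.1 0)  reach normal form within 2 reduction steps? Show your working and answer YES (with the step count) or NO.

Answer: NO — after 2 steps the term is (λ.λ.1 0) (λ.λ.1 0) (λ.(λ.λ.λ.λ.1) (λ.λ.λ.1 0)), not yet normal

Working:
  start: (λ.(λ.0 1) 0 (λ.(λ.λ.λ.λ.1) (λ.2))) (λ.λ.1 0)
  →1  (λ.0 (λ.λ.1 0)) (λ.λ.1 0) (λ.(λ.λ.λ.λ.1) (λ.λ.λ.1 0))
  →2  (λ.λ.1 0) (λ.λ.1 0) (λ.(λ.λ.λ.λ.1) (λ.λ.λ.1 0))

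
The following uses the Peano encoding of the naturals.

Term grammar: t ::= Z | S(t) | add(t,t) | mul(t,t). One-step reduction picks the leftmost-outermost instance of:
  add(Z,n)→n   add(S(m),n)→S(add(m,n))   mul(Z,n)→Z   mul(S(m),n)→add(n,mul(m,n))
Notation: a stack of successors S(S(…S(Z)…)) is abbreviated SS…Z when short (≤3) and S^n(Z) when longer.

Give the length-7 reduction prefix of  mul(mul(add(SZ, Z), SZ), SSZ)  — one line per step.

Answer: after 7 steps: S(S(mul(add(Z, mul(add(Z, Z), SZ)), SSZ)))

Reduction:
  start: mul(mul(add(SZ, Z), SZ), SSZ)
  [1] mul(mul(S(add(Z, Z)), SZ), SSZ)
  [2] mul(add(SZ, mul(add(Z, Z), SZ)), SSZ)
  [3] mul(S(add(Z, mul(add(Z, Z), SZ))), SSZ)
  [4] add(SSZ, mul(add(Z, mul(add(Z, Z), SZ)), SSZ))
  [5] S(add(SZ, mul(add(Z, mul(add(Z, Z), SZ)), SSZ)))
  [6] S(S(add(Z, mul(add(Z, mul(add(Z, Z), SZ)), SSZ))))
  [7] S(S(mul(add(Z, mul(add(Z, Z), SZ)), SSZ)))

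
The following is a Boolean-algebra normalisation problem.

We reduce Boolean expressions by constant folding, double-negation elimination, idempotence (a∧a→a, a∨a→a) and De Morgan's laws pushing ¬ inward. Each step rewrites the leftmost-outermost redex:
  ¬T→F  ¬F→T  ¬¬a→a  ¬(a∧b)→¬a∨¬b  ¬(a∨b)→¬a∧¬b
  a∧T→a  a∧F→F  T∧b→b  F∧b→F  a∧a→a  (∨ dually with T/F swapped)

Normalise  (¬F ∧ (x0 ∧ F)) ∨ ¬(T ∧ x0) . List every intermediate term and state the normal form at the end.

Answer: normal form = ¬x0  (in 7 steps)

Reduction:
  start: (¬F ∧ (x0 ∧ F)) ∨ ¬(T ∧ x0)
  →1  (T ∧ (x0 ∧ F)) ∨ ¬(T ∧ x0)
  →2  (x0 ∧ F) ∨ ¬(T ∧ x0)
  →3  F ∨ ¬(T ∧ x0)
  →4  ¬(T ∧ x0)
  →5  ¬T ∨ ¬x0
  →6  F ∨ ¬x0
  →7  ¬x0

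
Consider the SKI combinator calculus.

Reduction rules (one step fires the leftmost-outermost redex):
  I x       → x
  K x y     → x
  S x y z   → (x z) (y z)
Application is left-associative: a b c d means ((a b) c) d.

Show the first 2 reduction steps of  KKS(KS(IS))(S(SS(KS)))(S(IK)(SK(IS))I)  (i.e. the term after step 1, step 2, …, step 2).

  start: KKS(KS(IS))(S(SS(KS)))(S(IK)(SK(IS))I)
  step 1: K(KS(IS))(S(SS(KS)))(S(IK)(SK(IS))I)
  step 2: KS(IS)(S(IK)(SK(IS))I)

Answer: after 2 steps: KS(IS)(S(IK)(SK(IS))I)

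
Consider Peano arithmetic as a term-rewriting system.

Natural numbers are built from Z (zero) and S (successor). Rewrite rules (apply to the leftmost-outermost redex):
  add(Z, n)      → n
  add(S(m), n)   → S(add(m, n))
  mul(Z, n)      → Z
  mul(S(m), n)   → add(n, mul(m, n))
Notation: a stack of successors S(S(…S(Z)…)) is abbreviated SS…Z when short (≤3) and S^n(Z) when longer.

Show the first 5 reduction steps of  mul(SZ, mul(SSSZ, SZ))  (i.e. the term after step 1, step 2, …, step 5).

  start: mul(SZ, mul(SSSZ, SZ))
  [1] add(mul(SSSZ, SZ), mul(Z, mul(SSSZ, SZ)))
  [2] add(add(SZ, mul(SSZ, SZ)), mul(Z, mul(SSSZ, SZ)))
  [3] add(S(add(Z, mul(SSZ, SZ))), mul(Z, mul(SSSZ, SZ)))
  [4] S(add(add(Z, mul(SSZ, SZ)), mul(Z, mul(SSSZ, SZ))))
  [5] S(add(mul(SSZ, SZ), mul(Z, mul(SSSZ, SZ))))

Answer: after 5 steps: S(add(mul(SSZ, SZ), mul(Z, mul(SSSZ, SZ))))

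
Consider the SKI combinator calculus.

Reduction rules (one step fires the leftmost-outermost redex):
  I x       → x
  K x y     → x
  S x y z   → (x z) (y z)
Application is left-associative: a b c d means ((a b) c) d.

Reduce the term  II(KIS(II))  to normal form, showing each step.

  start: II(KIS(II))
  step 1: I(KIS(II))
  step 2: KIS(II)
  step 3: I(II)
  step 4: II
  step 5: I

Answer: normal form = I  (in 5 steps)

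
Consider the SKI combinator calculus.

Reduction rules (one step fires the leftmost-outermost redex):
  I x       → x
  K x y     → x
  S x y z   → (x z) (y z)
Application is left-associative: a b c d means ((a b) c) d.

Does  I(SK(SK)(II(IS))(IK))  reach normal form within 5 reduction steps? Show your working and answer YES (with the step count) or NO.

  start: I(SK(SK)(II(IS))(IK))
  step 1: SK(SK)(II(IS))(IK)
  step 2: K(II(IS))(SK(II(IS)))(IK)
  step 3: II(IS)(IK)
  step 4: I(IS)(IK)
  step 5: IS(IK)

Answer: NO — after 5 steps the term is IS(IK), not yet normal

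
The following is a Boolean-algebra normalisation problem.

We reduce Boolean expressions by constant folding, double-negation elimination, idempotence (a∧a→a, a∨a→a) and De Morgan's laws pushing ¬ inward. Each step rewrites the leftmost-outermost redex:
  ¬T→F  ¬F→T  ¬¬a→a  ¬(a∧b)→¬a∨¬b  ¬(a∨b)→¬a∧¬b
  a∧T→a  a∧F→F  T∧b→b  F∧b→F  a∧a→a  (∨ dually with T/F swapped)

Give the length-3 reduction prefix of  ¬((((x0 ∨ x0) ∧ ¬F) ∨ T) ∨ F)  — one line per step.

Answer: after 3 steps: ((¬(x0 ∨ x0) ∨ ¬¬F) ∧ ¬T) ∧ ¬F

Reduction:
  start: ¬((((x0 ∨ x0) ∧ ¬F) ∨ T) ∨ F)
  step 1: ¬(((x0 ∨ x0) ∧ ¬F) ∨ T) ∧ ¬F
  step 2: (¬((x0 ∨ x0) ∧ ¬F) ∧ ¬T) ∧ ¬F
  step 3: ((¬(x0 ∨ x0) ∨ ¬¬F) ∧ ¬T) ∧ ¬F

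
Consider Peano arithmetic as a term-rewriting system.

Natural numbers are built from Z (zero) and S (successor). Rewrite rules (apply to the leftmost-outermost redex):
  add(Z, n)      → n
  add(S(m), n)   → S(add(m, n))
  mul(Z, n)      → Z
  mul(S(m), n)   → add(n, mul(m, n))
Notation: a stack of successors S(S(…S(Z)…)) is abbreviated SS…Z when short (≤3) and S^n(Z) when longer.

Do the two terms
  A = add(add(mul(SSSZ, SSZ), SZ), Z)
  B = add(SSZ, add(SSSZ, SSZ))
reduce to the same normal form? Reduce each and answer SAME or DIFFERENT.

Answer: SAME — A ⇓ S^7(Z), B ⇓ S^7(Z)

Reduction:
Term A:
  start: add(add(mul(SSSZ, SSZ), SZ), Z)
  step 1: add(add(add(SSZ, mul(SSZ, SSZ)), SZ), Z)
  step 2: add(add(S(add(SZ, mul(SSZ, SSZ))), SZ), Z)
  step 3: add(S(add(add(SZ, mul(SSZ, SSZ)), SZ)), Z)
  step 4: S(add(add(add(SZ, mul(SSZ, SSZ)), SZ), Z))
  step 5: S(add(add(S(add(Z, mul(SSZ, SSZ))), SZ), Z))
  step 6: S(add(S(add(add(Z, mul(SSZ, SSZ)), SZ)), Z))
  step 7: S(S(add(add(add(Z, mul(SSZ, SSZ)), SZ), Z)))
  step 8: S(S(add(add(mul(SSZ, SSZ), SZ), Z)))
  step 9: S(S(add(add(add(SSZ, mul(SZ, SSZ)), SZ), Z)))
  step 10: S(S(add(add(S(add(SZ, mul(SZ, SSZ))), SZ), Z)))
  step 11: S(S(add(S(add(add(SZ, mul(SZ, SSZ)), SZ)), Z)))
  step 12: S(S(S(add(add(add(SZ, mul(SZ, SSZ)), SZ), Z))))
  step 13: S(S(S(add(add(S(add(Z, mul(SZ, SSZ))), SZ), Z))))
  step 14: S(S(S(add(S(add(add(Z, mul(SZ, SSZ)), SZ)), Z))))
  step 15: S(S(S(S(add(add(add(Z, mul(SZ, SSZ)), SZ), Z)))))
  step 16: S(S(S(S(add(add(mul(SZ, SSZ), SZ), Z)))))
  step 17: S(S(S(S(add(add(add(SSZ, mul(Z, SSZ)), SZ), Z)))))
  step 18: S(S(S(S(add(add(S(add(SZ, mul(Z, SSZ))), SZ), Z)))))
  step 19: S(S(S(S(add(S(add(add(SZ, mul(Z, SSZ)), SZ)), Z)))))
  step 20: S(S(S(S(S(add(add(add(SZ, mul(Z, SSZ)), SZ), Z))))))
  step 21: S(S(S(S(S(add(add(S(add(Z, mul(Z, SSZ))), SZ), Z))))))
  step 22: S(S(S(S(S(add(S(add(add(Z, mul(Z, SSZ)), SZ)), Z))))))
  step 23: S(S(S(S(S(S(add(add(add(Z, mul(Z, SSZ)), SZ), Z)))))))
  step 24: S(S(S(S(S(S(add(add(mul(Z, SSZ), SZ), Z)))))))
  step 25: S(S(S(S(S(S(add(add(Z, SZ), Z)))))))
  step 26: S(S(S(S(S(S(add(SZ, Z)))))))
  step 27: S(S(S(S(S(S(S(add(Z, Z))))))))
  step 28: S^7(Z)

Term B:
  start: add(SSZ, add(SSSZ, SSZ))
  step 1: S(add(SZ, add(SSSZ, SSZ)))
  step 2: S(S(add(Z, add(SSSZ, SSZ))))
  step 3: S(S(add(SSSZ, SSZ)))
  step 4: S(S(S(add(SSZ, SSZ))))
  step 5: S(S(S(S(add(SZ, SSZ)))))
  step 6: S(S(S(S(S(add(Z, SSZ))))))
  step 7: S^7(Z)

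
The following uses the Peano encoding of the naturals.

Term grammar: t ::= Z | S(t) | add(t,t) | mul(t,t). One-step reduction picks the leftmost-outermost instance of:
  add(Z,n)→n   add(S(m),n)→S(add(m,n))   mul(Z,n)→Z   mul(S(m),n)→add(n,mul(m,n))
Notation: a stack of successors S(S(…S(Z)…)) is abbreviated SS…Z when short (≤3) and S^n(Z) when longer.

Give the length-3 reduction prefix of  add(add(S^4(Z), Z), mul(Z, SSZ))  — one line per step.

Answer: after 3 steps: S(add(S(add(SSZ, Z)), mul(Z, SSZ)))

Working:
  start: add(add(S^4(Z), Z), mul(Z, SSZ))
  [1] add(S(add(SSSZ, Z)), mul(Z, SSZ))
  [2] S(add(add(SSSZ, Z), mul(Z, SSZ)))
  [3] S(add(S(add(SSZ, Z)), mul(Z, SSZ)))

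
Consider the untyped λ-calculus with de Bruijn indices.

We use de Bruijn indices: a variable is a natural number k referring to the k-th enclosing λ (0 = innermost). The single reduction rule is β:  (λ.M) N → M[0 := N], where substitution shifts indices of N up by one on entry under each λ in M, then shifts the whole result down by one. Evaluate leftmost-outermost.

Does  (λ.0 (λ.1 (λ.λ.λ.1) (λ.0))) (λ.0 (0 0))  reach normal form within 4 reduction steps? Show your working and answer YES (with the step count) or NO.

  start: (λ.0 (λ.1 (λ.λ.λ.1) (λ.0))) (λ.0 (0 0))
  [1] (λ.0 (0 0)) (λ.(λ.0 (0 0)) (λ.λ.λ.1) (λ.0))
  [2] (λ.(λ.0 (0 0)) (λ.λ.λ.1) (λ.0)) ((λ.(λ.0 (0 0)) (λ.λ.λ.1) (λ.0)) (λ.(λ.0 (0 0)) (λ.λ.λ.1) (λ.0)))
  [3] (λ.0 (0 0)) (λ.λ.λ.1) (λ.0)
  [4] (λ.λ.λ.1) ((λ.λ.λ.1) (λ.λ.λ.1)) (λ.0)

Answer: NO — after 4 steps the term is (λ.λ.λ.1) ((λ.λ.λ.1) (λ.λ.λ.1)) (λ.0), not yet normal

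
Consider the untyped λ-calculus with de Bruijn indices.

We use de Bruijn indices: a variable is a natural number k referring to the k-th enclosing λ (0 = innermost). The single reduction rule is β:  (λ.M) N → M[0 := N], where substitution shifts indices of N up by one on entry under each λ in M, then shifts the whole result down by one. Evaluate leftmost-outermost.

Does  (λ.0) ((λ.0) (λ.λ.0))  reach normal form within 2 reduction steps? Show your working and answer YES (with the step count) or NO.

  start: (λ.0) ((λ.0) (λ.λ.0))
  [1] (λ.0) (λ.λ.0)
  [2] λ.λ.0

Answer: YES — reaches normal form λ.λ.0 in 2 ≤ 2 steps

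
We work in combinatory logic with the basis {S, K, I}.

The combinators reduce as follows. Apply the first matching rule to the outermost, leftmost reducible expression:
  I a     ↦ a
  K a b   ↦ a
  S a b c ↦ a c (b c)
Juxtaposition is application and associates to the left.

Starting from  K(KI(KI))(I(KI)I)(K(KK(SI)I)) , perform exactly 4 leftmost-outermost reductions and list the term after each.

  start: K(KI(KI))(I(KI)I)(K(KK(SI)I))
  →1  KI(KI)(K(KK(SI)I))
  →2  I(K(KK(SI)I))
  →3  K(KK(SI)I)
  →4  K(KI)

Answer: after 4 steps: K(KI)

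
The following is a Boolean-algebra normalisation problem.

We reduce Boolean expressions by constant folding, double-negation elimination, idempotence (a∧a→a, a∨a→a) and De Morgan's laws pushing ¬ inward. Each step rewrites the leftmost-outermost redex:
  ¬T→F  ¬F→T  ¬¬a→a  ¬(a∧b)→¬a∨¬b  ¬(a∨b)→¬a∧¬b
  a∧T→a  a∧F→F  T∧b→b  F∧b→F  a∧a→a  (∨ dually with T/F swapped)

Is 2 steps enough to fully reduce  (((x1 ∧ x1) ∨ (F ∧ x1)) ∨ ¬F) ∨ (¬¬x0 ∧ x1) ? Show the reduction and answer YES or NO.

Answer: NO — after 2 steps the term is ((x1 ∨ F) ∨ ¬F) ∨ (¬¬x0 ∧ x1), not yet normal

Working:
  start: (((x1 ∧ x1) ∨ (F ∧ x1)) ∨ ¬F) ∨ (¬¬x0 ∧ x1)
  →1  ((x1 ∨ (F ∧ x1)) ∨ ¬F) ∨ (¬¬x0 ∧ x1)
  →2  ((x1 ∨ F) ∨ ¬F) ∨ (¬¬x0 ∧ x1)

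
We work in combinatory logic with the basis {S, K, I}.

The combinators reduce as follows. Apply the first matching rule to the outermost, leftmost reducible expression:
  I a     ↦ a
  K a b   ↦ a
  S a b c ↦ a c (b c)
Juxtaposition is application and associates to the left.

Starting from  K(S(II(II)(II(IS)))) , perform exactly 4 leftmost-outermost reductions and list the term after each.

  start: K(S(II(II)(II(IS))))
  step 1: K(S(I(II)(II(IS))))
  step 2: K(S(II(II(IS))))
  step 3: K(S(I(II(IS))))
  step 4: K(S(II(IS)))

Answer: after 4 steps: K(S(II(IS)))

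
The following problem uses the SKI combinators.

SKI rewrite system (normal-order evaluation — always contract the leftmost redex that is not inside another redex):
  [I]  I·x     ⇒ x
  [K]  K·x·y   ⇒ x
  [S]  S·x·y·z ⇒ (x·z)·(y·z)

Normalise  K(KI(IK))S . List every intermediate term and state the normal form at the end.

Answer: normal form = I  (in 2 steps)

Reduction:
  start: K(KI(IK))S
  [1] KI(IK)
  [2] I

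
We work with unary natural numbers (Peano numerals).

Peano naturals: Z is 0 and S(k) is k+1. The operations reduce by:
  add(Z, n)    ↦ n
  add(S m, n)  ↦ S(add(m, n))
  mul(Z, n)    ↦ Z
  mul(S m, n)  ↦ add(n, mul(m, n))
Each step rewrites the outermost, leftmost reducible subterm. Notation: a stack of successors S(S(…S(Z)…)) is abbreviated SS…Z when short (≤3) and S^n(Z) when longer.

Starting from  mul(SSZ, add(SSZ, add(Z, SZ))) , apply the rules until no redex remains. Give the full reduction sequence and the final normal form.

  start: mul(SSZ, add(SSZ, add(Z, SZ)))
  →1  add(add(SSZ, add(Z, SZ)), mul(SZ, add(SSZ, add(Z, SZ))))
  →2  add(S(add(SZ, add(Z, SZ))), mul(SZ, add(SSZ, add(Z, SZ))))
  →3  S(add(add(SZ, add(Z, SZ)), mul(SZ, add(SSZ, add(Z, SZ)))))
  →4  S(add(S(add(Z, add(Z, SZ))), mul(SZ, add(SSZ, add(Z, SZ)))))
  →5  S(S(add(add(Z, add(Z, SZ)), mul(SZ, add(SSZ, add(Z, SZ))))))
  →6  S(S(add(add(Z, SZ), mul(SZ, add(SSZ, add(Z, SZ))))))
  →7  S(S(add(SZ, mul(SZ, add(SSZ, add(Z, SZ))))))
  →8  S(S(S(add(Z, mul(SZ, add(SSZ, add(Z, SZ)))))))
  →9  S(S(S(mul(SZ, add(SSZ, add(Z, SZ))))))
  →10  S(S(S(add(add(SSZ, add(Z, SZ)), mul(Z, add(SSZ, add(Z, SZ)))))))
  →11  S(S(S(add(S(add(SZ, add(Z, SZ))), mul(Z, add(SSZ, add(Z, SZ)))))))
  →12  S(S(S(S(add(add(SZ, add(Z, SZ)), mul(Z, add(SSZ, add(Z, SZ))))))))
  →13  S(S(S(S(add(S(add(Z, add(Z, SZ))), mul(Z, add(SSZ, add(Z, SZ))))))))
  →14  S(S(S(S(S(add(add(Z, add(Z, SZ)), mul(Z, add(SSZ, add(Z, SZ)))))))))
  →15  S(S(S(S(S(add(add(Z, SZ), mul(Z, add(SSZ, add(Z, SZ)))))))))
  →16  S(S(S(S(S(add(SZ, mul(Z, add(SSZ, add(Z, SZ)))))))))
  →17  S(S(S(S(S(S(add(Z, mul(Z, add(SSZ, add(Z, SZ))))))))))
  →18  S(S(S(S(S(S(mul(Z, add(SSZ, add(Z, SZ)))))))))
  →19  S^6(Z)

Answer: normal form = S^6(Z)  (in 19 steps)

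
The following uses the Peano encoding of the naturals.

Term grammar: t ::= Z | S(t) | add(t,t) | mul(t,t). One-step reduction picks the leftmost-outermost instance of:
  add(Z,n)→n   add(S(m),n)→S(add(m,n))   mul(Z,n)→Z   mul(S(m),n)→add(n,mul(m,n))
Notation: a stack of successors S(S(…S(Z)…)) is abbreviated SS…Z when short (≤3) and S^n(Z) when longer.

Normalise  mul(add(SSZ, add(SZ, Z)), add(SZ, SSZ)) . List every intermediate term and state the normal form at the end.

Answer: normal form = S^9(Z)  (in 27 steps)

Derivation:
  start: mul(add(SSZ, add(SZ, Z)), add(SZ, SSZ))
  [1] mul(S(add(SZ, add(SZ, Z))), add(SZ, SSZ))
  [2] add(add(SZ, SSZ), mul(add(SZ, add(SZ, Z)), add(SZ, SSZ)))
  [3] add(S(add(Z, SSZ)), mul(add(SZ, add(SZ, Z)), add(SZ, SSZ)))
  [4] S(add(add(Z, SSZ), mul(add(SZ, add(SZ, Z)), add(SZ, SSZ))))
  [5] S(add(SSZ, mul(add(SZ, add(SZ, Z)), add(SZ, SSZ))))
  [6] S(S(add(SZ, mul(add(SZ, add(SZ, Z)), add(SZ, SSZ)))))
  [7] S(S(S(add(Z, mul(add(SZ, add(SZ, Z)), add(SZ, SSZ))))))
  [8] S(S(S(mul(add(SZ, add(SZ, Z)), add(SZ, SSZ)))))
  [9] S(S(S(mul(S(add(Z, add(SZ, Z))), add(SZ, SSZ)))))
  [10] S(S(S(add(add(SZ, SSZ), mul(add(Z, add(SZ, Z)), add(SZ, SSZ))))))
  [11] S(S(S(add(S(add(Z, SSZ)), mul(add(Z, add(SZ, Z)), add(SZ, SSZ))))))
  [12] S(S(S(S(add(add(Z, SSZ), mul(add(Z, add(SZ, Z)), add(SZ, SSZ)))))))
  [13] S(S(S(S(add(SSZ, mul(add(Z, add(SZ, Z)), add(SZ, SSZ)))))))
  [14] S(S(S(S(S(add(SZ, mul(add(Z, add(SZ, Z)), add(SZ, SSZ))))))))
  [15] S(S(S(S(S(S(add(Z, mul(add(Z, add(SZ, Z)), add(SZ, SSZ)))))))))
  [16] S(S(S(S(S(S(mul(add(Z, add(SZ, Z)), add(SZ, SSZ))))))))
  [17] S(S(S(S(S(S(mul(add(SZ, Z), add(SZ, SSZ))))))))
  [18] S(S(S(S(S(S(mul(S(add(Z, Z)), add(SZ, SSZ))))))))
  [19] S(S(S(S(S(S(add(add(SZ, SSZ), mul(add(Z, Z), add(SZ, SSZ)))))))))
  [20] S(S(S(S(S(S(add(S(add(Z, SSZ)), mul(add(Z, Z), add(SZ, SSZ)))))))))
  [21] S(S(S(S(S(S(S(add(add(Z, SSZ), mul(add(Z, Z), add(SZ, SSZ))))))))))
  [22] S(S(S(S(S(S(S(add(SSZ, mul(add(Z, Z), add(SZ, SSZ))))))))))
  [23] S(S(S(S(S(S(S(S(add(SZ, mul(add(Z, Z), add(SZ, SSZ)))))))))))
  [24] S(S(S(S(S(S(S(S(S(add(Z, mul(add(Z, Z), add(SZ, SSZ))))))))))))
  [25] S(S(S(S(S(S(S(S(S(mul(add(Z, Z), add(SZ, SSZ)))))))))))
  [26] S(S(S(S(S(S(S(S(S(mul(Z, add(SZ, SSZ)))))))))))
  [27] S^9(Z)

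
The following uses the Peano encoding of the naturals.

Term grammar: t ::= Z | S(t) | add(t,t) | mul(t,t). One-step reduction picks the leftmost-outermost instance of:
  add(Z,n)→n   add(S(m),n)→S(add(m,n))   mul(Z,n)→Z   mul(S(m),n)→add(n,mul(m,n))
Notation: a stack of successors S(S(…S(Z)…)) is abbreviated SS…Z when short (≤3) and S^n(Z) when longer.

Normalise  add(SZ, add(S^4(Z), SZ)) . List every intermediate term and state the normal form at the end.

  start: add(SZ, add(S^4(Z), SZ))
  [1] S(add(Z, add(S^4(Z), SZ)))
  [2] S(add(S^4(Z), SZ))
  [3] S(S(add(SSSZ, SZ)))
  [4] S(S(S(add(SSZ, SZ))))
  [5] S(S(S(S(add(SZ, SZ)))))
  [6] S(S(S(S(S(add(Z, SZ))))))
  [7] S^6(Z)

Answer: normal form = S^6(Z)  (in 7 steps)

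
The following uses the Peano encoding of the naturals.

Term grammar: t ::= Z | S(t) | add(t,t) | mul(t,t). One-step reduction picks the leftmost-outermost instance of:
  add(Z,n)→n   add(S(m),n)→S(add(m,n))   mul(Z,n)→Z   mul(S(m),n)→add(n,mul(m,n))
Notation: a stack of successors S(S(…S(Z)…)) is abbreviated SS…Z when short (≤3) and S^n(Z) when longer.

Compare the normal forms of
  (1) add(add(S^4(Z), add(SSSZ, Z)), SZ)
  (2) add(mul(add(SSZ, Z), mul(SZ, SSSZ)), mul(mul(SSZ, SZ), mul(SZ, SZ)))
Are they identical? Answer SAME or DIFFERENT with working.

Term A:
  start: add(add(S^4(Z), add(SSSZ, Z)), SZ)
  step 1: add(S(add(SSSZ, add(SSSZ, Z))), SZ)
  step 2: S(add(add(SSSZ, add(SSSZ, Z)), SZ))
  step 3: S(add(S(add(SSZ, add(SSSZ, Z))), SZ))
  step 4: S(S(add(add(SSZ, add(SSSZ, Z)), SZ)))
  step 5: S(S(add(S(add(SZ, add(SSSZ, Z))), SZ)))
  step 6: S(S(S(add(add(SZ, add(SSSZ, Z)), SZ))))
  step 7: S(S(S(add(S(add(Z, add(SSSZ, Z))), SZ))))
  step 8: S(S(S(S(add(add(Z, add(SSSZ, Z)), SZ)))))
  step 9: S(S(S(S(add(add(SSSZ, Z), SZ)))))
  step 10: S(S(S(S(add(S(add(SSZ, Z)), SZ)))))
  step 11: S(S(S(S(S(add(add(SSZ, Z), SZ))))))
  step 12: S(S(S(S(S(add(S(add(SZ, Z)), SZ))))))
  step 13: S(S(S(S(S(S(add(add(SZ, Z), SZ)))))))
  step 14: S(S(S(S(S(S(add(S(add(Z, Z)), SZ)))))))
  step 15: S(S(S(S(S(S(S(add(add(Z, Z), SZ))))))))
  step 16: S(S(S(S(S(S(S(add(Z, SZ))))))))
  step 17: S^8(Z)

Term B:
  start: add(mul(add(SSZ, Z), mul(SZ, SSSZ)), mul(mul(SSZ, SZ), mul(SZ, SZ)))
  step 1: add(mul(S(add(SZ, Z)), mul(SZ, SSSZ)), mul(mul(SSZ, SZ), mul(SZ, SZ)))
  step 2: add(add(mul(SZ, SSSZ), mul(add(SZ, Z), mul(SZ, SSSZ))), mul(mul(SSZ, SZ), mul(SZ, SZ)))
  step 3: add(add(add(SSSZ, mul(Z, SSSZ)), mul(add(SZ, Z), mul(SZ, SSSZ))), mul(mul(SSZ, SZ), mul(SZ, SZ)))
  step 4: add(add(S(add(SSZ, mul(Z, SSSZ))), mul(add(SZ, Z), mul(SZ, SSSZ))), mul(mul(SSZ, SZ), mul(SZ, SZ)))
  step 5: add(S(add(add(SSZ, mul(Z, SSSZ)), mul(add(SZ, Z), mul(SZ, SSSZ)))), mul(mul(SSZ, SZ), mul(SZ, SZ)))
  step 6: S(add(add(add(SSZ, mul(Z, SSSZ)), mul(add(SZ, Z), mul(SZ, SSSZ))), mul(mul(SSZ, SZ), mul(SZ, SZ))))
  step 7: S(add(add(S(add(SZ, mul(Z, SSSZ))), mul(add(SZ, Z), mul(SZ, SSSZ))), mul(mul(SSZ, SZ), mul(SZ, SZ))))
  step 8: S(add(S(add(add(SZ, mul(Z, SSSZ)), mul(add(SZ, Z), mul(SZ, SSSZ)))), mul(mul(SSZ, SZ), mul(SZ, SZ))))
  step 9: S(S(add(add(add(SZ, mul(Z, SSSZ)), mul(add(SZ, Z), mul(SZ, SSSZ))), mul(mul(SSZ, SZ), mul(SZ, SZ)))))
  step 10: S(S(add(add(S(add(Z, mul(Z, SSSZ))), mul(add(SZ, Z), mul(SZ, SSSZ))), mul(mul(SSZ, SZ), mul(SZ, SZ)))))
  step 11: S(S(add(S(add(add(Z, mul(Z, SSSZ)), mul(add(SZ, Z), mul(SZ, SSSZ)))), mul(mul(SSZ, SZ), mul(SZ, SZ)))))
  step 12: S(S(S(add(add(add(Z, mul(Z, SSSZ)), mul(add(SZ, Z), mul(SZ, SSSZ))), mul(mul(SSZ, SZ), mul(SZ, SZ))))))
  step 13: S(S(S(add(add(mul(Z, SSSZ), mul(add(SZ, Z), mul(SZ, SSSZ))), mul(mul(SSZ, SZ), mul(SZ, SZ))))))
  step 14: S(S(S(add(add(Z, mul(add(SZ, Z), mul(SZ, SSSZ))), mul(mul(SSZ, SZ), mul(SZ, SZ))))))
  step 15: S(S(S(add(mul(add(SZ, Z), mul(SZ, SSSZ)), mul(mul(SSZ, SZ), mul(SZ, SZ))))))
  step 16: S(S(S(add(mul(S(add(Z, Z)), mul(SZ, SSSZ)), mul(mul(SSZ, SZ), mul(SZ, SZ))))))
  step 17: S(S(S(add(add(mul(SZ, SSSZ), mul(add(Z, Z), mul(SZ, SSSZ))), mul(mul(SSZ, SZ), mul(SZ, SZ))))))
  step 18: S(S(S(add(add(add(SSSZ, mul(Z, SSSZ)), mul(add(Z, Z), mul(SZ, SSSZ))), mul(mul(SSZ, SZ), mul(SZ, SZ))))))
  step 19: S(S(S(add(add(S(add(SSZ, mul(Z, SSSZ))), mul(add(Z, Z), mul(SZ, SSSZ))), mul(mul(SSZ, SZ), mul(SZ, SZ))))))
  step 20: S(S(S(add(S(add(add(SSZ, mul(Z, SSSZ)), mul(add(Z, Z), mul(SZ, SSSZ)))), mul(mul(SSZ, SZ), mul(SZ, SZ))))))
  step 21: S(S(S(S(add(add(add(SSZ, mul(Z, SSSZ)), mul(add(Z, Z), mul(SZ, SSSZ))), mul(mul(SSZ, SZ), mul(SZ, SZ)))))))
  step 22: S(S(S(S(add(add(S(add(SZ, mul(Z, SSSZ))), mul(add(Z, Z), mul(SZ, SSSZ))), mul(mul(SSZ, SZ), mul(SZ, SZ)))))))
  step 23: S(S(S(S(add(S(add(add(SZ, mul(Z, SSSZ)), mul(add(Z, Z), mul(SZ, SSSZ)))), mul(mul(SSZ, SZ), mul(SZ, SZ)))))))
  step 24: S(S(S(S(S(add(add(add(SZ, mul(Z, SSSZ)), mul(add(Z, Z), mul(SZ, SSSZ))), mul(mul(SSZ, SZ), mul(SZ, SZ))))))))
  step 25: S(S(S(S(S(add(add(S(add(Z, mul(Z, SSSZ))), mul(add(Z, Z), mul(SZ, SSSZ))), mul(mul(SSZ, SZ), mul(SZ, SZ))))))))
  step 26: S(S(S(S(S(add(S(add(add(Z, mul(Z, SSSZ)), mul(add(Z, Z), mul(SZ, SSSZ)))), mul(mul(SSZ, SZ), mul(SZ, SZ))))))))
  step 27: S(S(S(S(S(S(add(add(add(Z, mul(Z, SSSZ)), mul(add(Z, Z), mul(SZ, SSSZ))), mul(mul(SSZ, SZ), mul(SZ, SZ)))))))))
  step 28: S(S(S(S(S(S(add(add(mul(Z, SSSZ), mul(add(Z, Z), mul(SZ, SSSZ))), mul(mul(SSZ, SZ), mul(SZ, SZ)))))))))
  step 29: S(S(S(S(S(S(add(add(Z, mul(add(Z, Z), mul(SZ, SSSZ))), mul(mul(SSZ, SZ), mul(SZ, SZ)))))))))
  step 30: S(S(S(S(S(S(add(mul(add(Z, Z), mul(SZ, SSSZ)), mul(mul(SSZ, SZ), mul(SZ, SZ)))))))))
  step 31: S(S(S(S(S(S(add(mul(Z, mul(SZ, SSSZ)), mul(mul(SSZ, SZ), mul(SZ, SZ)))))))))
  step 32: S(S(S(S(S(S(add(Z, mul(mul(SSZ, SZ), mul(SZ, SZ)))))))))
  step 33: S(S(S(S(S(S(mul(mul(SSZ, SZ), mul(SZ, SZ))))))))
  step 34: S(S(S(S(S(S(mul(add(SZ, mul(SZ, SZ)), mul(SZ, SZ))))))))
  step 35: S(S(S(S(S(S(mul(S(add(Z, mul(SZ, SZ))), mul(SZ, SZ))))))))
  step 36: S(S(S(S(S(S(add(mul(SZ, SZ), mul(add(Z, mul(SZ, SZ)), mul(SZ, SZ)))))))))
  step 37: S(S(S(S(S(S(add(add(SZ, mul(Z, SZ)), mul(add(Z, mul(SZ, SZ)), mul(SZ, SZ)))))))))
  step 38: S(S(S(S(S(S(add(S(add(Z, mul(Z, SZ))), mul(add(Z, mul(SZ, SZ)), mul(SZ, SZ)))))))))
  step 39: S(S(S(S(S(S(S(add(add(Z, mul(Z, SZ)), mul(add(Z, mul(SZ, SZ)), mul(SZ, SZ))))))))))
  step 40: S(S(S(S(S(S(S(add(mul(Z, SZ), mul(add(Z, mul(SZ, SZ)), mul(SZ, SZ))))))))))
  step 41: S(S(S(S(S(S(S(add(Z, mul(add(Z, mul(SZ, SZ)), mul(SZ, SZ))))))))))
  step 42: S(S(S(S(S(S(S(mul(add(Z, mul(SZ, SZ)), mul(SZ, SZ)))))))))
  step 43: S(S(S(S(S(S(S(mul(mul(SZ, SZ), mul(SZ, SZ)))))))))
  step 44: S(S(S(S(S(S(S(mul(add(SZ, mul(Z, SZ)), mul(SZ, SZ)))))))))
  step 45: S(S(S(S(S(S(S(mul(S(add(Z, mul(Z, SZ))), mul(SZ, SZ)))))))))
  step 46: S(S(S(S(S(S(S(add(mul(SZ, SZ), mul(add(Z, mul(Z, SZ)), mul(SZ, SZ))))))))))
  step 47: S(S(S(S(S(S(S(add(add(SZ, mul(Z, SZ)), mul(add(Z, mul(Z, SZ)), mul(SZ, SZ))))))))))
  step 48: S(S(S(S(S(S(S(add(S(add(Z, mul(Z, SZ))), mul(add(Z, mul(Z, SZ)), mul(SZ, SZ))))))))))
  step 49: S(S(S(S(S(S(S(S(add(add(Z, mul(Z, SZ)), mul(add(Z, mul(Z, SZ)), mul(SZ, SZ)))))))))))
  step 50: S(S(S(S(S(S(S(S(add(mul(Z, SZ), mul(add(Z, mul(Z, SZ)), mul(SZ, SZ)))))))))))
  step 51: S(S(S(S(S(S(S(S(add(Z, mul(add(Z, mul(Z, SZ)), mul(SZ, SZ)))))))))))
  step 52: S(S(S(S(S(S(S(S(mul(add(Z, mul(Z, SZ)), mul(SZ, SZ))))))))))
  step 53: S(S(S(S(S(S(S(S(mul(mul(Z, SZ), mul(SZ, SZ))))))))))
  step 54: S(S(S(S(S(S(S(S(mul(Z, mul(SZ, SZ))))))))))
  step 55: S^8(Z)

Answer: SAME — A ⇓ S^8(Z), B ⇓ S^8(Z)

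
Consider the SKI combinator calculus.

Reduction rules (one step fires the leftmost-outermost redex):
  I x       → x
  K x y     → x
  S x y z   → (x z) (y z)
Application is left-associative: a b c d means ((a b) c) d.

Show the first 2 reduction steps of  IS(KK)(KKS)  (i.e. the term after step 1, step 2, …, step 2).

Answer: after 2 steps: S(KK)K

Working:
  start: IS(KK)(KKS)
  step 1: S(KK)(KKS)
  step 2: S(KK)K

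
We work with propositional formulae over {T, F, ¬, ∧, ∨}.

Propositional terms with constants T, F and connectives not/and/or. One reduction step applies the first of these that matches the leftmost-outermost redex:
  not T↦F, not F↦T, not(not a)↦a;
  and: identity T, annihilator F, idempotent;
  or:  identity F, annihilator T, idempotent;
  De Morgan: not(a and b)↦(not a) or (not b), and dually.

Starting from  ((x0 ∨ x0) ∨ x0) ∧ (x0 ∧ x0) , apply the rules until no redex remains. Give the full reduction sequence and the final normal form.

  start: ((x0 ∨ x0) ∨ x0) ∧ (x0 ∧ x0)
  [1] (x0 ∨ x0) ∧ (x0 ∧ x0)
  [2] x0 ∧ (x0 ∧ x0)
  [3] x0 ∧ x0
  [4] x0

Answer: normal form = x0  (in 4 steps)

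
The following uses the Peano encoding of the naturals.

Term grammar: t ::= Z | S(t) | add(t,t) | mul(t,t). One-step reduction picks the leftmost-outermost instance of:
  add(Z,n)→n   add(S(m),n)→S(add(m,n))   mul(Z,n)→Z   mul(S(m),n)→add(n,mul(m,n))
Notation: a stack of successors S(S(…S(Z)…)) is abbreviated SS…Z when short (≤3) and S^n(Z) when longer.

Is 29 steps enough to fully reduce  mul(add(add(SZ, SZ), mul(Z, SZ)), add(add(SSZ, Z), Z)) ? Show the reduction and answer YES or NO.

  start: mul(add(add(SZ, SZ), mul(Z, SZ)), add(add(SSZ, Z), Z))
  →1  mul(add(S(add(Z, SZ)), mul(Z, SZ)), add(add(SSZ, Z), Z))
  →2  mul(S(add(add(Z, SZ), mul(Z, SZ))), add(add(SSZ, Z), Z))
  →3  add(add(add(SSZ, Z), Z), mul(add(add(Z, SZ), mul(Z, SZ)), add(add(SSZ, Z), Z)))
  →4  add(add(S(add(SZ, Z)), Z), mul(add(add(Z, SZ), mul(Z, SZ)), add(add(SSZ, Z), Z)))
  →5  add(S(add(add(SZ, Z), Z)), mul(add(add(Z, SZ), mul(Z, SZ)), add(add(SSZ, Z), Z)))
  →6  S(add(add(add(SZ, Z), Z), mul(add(add(Z, SZ), mul(Z, SZ)), add(add(SSZ, Z), Z))))
  →7  S(add(add(S(add(Z, Z)), Z), mul(add(add(Z, SZ), mul(Z, SZ)), add(add(SSZ, Z), Z))))
  →8  S(add(S(add(add(Z, Z), Z)), mul(add(add(Z, SZ), mul(Z, SZ)), add(add(SSZ, Z), Z))))
  →9  S(S(add(add(add(Z, Z), Z), mul(add(add(Z, SZ), mul(Z, SZ)), add(add(SSZ, Z), Z)))))
  →10  S(S(add(add(Z, Z), mul(add(add(Z, SZ), mul(Z, SZ)), add(add(SSZ, Z), Z)))))
  →11  S(S(add(Z, mul(add(add(Z, SZ), mul(Z, SZ)), add(add(SSZ, Z), Z)))))
  →12  S(S(mul(add(add(Z, SZ), mul(Z, SZ)), add(add(SSZ, Z), Z))))
  →13  S(S(mul(add(SZ, mul(Z, SZ)), add(add(SSZ, Z), Z))))
  →14  S(S(mul(S(add(Z, mul(Z, SZ))), add(add(SSZ, Z), Z))))
  →15  S(S(add(add(add(SSZ, Z), Z), mul(add(Z, mul(Z, SZ)), add(add(SSZ, Z), Z)))))
  →16  S(S(add(add(S(add(SZ, Z)), Z), mul(add(Z, mul(Z, SZ)), add(add(SSZ, Z), Z)))))
  →17  S(S(add(S(add(add(SZ, Z), Z)), mul(add(Z, mul(Z, SZ)), add(add(SSZ, Z), Z)))))
  →18  S(S(S(add(add(add(SZ, Z), Z), mul(add(Z, mul(Z, SZ)), add(add(SSZ, Z), Z))))))
  →19  S(S(S(add(add(S(add(Z, Z)), Z), mul(add(Z, mul(Z, SZ)), add(add(SSZ, Z), Z))))))
  →20  S(S(S(add(S(add(add(Z, Z), Z)), mul(add(Z, mul(Z, SZ)), add(add(SSZ, Z), Z))))))
  →21  S(S(S(S(add(add(add(Z, Z), Z), mul(add(Z, mul(Z, SZ)), add(add(SSZ, Z), Z)))))))
  →22  S(S(S(S(add(add(Z, Z), mul(add(Z, mul(Z, SZ)), add(add(SSZ, Z), Z)))))))
  →23  S(S(S(S(add(Z, mul(add(Z, mul(Z, SZ)), add(add(SSZ, Z), Z)))))))
  →24  S(S(S(S(mul(add(Z, mul(Z, SZ)), add(add(SSZ, Z), Z))))))
  →25  S(S(S(S(mul(mul(Z, SZ), add(add(SSZ, Z), Z))))))
  →26  S(S(S(S(mul(Z, add(add(SSZ, Z), Z))))))
  →27  S^4(Z)

Answer: YES — reaches normal form S^4(Z) in 27 ≤ 29 steps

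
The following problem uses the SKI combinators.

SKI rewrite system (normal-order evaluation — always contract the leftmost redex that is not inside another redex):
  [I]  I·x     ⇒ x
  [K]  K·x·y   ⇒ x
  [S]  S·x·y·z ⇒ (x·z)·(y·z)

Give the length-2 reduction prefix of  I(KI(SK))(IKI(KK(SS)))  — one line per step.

Answer: after 2 steps: I(IKI(KK(SS)))

Reduction:
  start: I(KI(SK))(IKI(KK(SS)))
  →1  KI(SK)(IKI(KK(SS)))
  →2  I(IKI(KK(SS)))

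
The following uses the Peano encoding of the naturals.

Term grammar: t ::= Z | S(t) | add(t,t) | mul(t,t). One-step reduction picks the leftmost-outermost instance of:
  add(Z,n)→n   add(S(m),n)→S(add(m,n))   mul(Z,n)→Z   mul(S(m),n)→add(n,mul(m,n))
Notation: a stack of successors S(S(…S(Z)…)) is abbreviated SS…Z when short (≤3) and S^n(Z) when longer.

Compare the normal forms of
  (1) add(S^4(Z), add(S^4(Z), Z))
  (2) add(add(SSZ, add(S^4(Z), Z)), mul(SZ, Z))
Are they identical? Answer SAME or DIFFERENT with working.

Answer: DIFFERENT — A ⇓ S^8(Z), B ⇓ S^6(Z)

Derivation:
Term A:
  start: add(S^4(Z), add(S^4(Z), Z))
  step 1: S(add(SSSZ, add(S^4(Z), Z)))
  step 2: S(S(add(SSZ, add(S^4(Z), Z))))
  step 3: S(S(S(add(SZ, add(S^4(Z), Z)))))
  step 4: S(S(S(S(add(Z, add(S^4(Z), Z))))))
  step 5: S(S(S(S(add(S^4(Z), Z)))))
  step 6: S(S(S(S(S(add(SSSZ, Z))))))
  step 7: S(S(S(S(S(S(add(SSZ, Z)))))))
  step 8: S(S(S(S(S(S(S(add(SZ, Z))))))))
  step 9: S(S(S(S(S(S(S(S(add(Z, Z)))))))))
  step 10: S^8(Z)

Term B:
  start: add(add(SSZ, add(S^4(Z), Z)), mul(SZ, Z))
  step 1: add(S(add(SZ, add(S^4(Z), Z))), mul(SZ, Z))
  step 2: S(add(add(SZ, add(S^4(Z), Z)), mul(SZ, Z)))
  step 3: S(add(S(add(Z, add(S^4(Z), Z))), mul(SZ, Z)))
  step 4: S(S(add(add(Z, add(S^4(Z), Z)), mul(SZ, Z))))
  step 5: S(S(add(add(S^4(Z), Z), mul(SZ, Z))))
  step 6: S(S(add(S(add(SSSZ, Z)), mul(SZ, Z))))
  step 7: S(S(S(add(add(SSSZ, Z), mul(SZ, Z)))))
  step 8: S(S(S(add(S(add(SSZ, Z)), mul(SZ, Z)))))
  step 9: S(S(S(S(add(add(SSZ, Z), mul(SZ, Z))))))
  step 10: S(S(S(S(add(S(add(SZ, Z)), mul(SZ, Z))))))
  step 11: S(S(S(S(S(add(add(SZ, Z), mul(SZ, Z)))))))
  step 12: S(S(S(S(S(add(S(add(Z, Z)), mul(SZ, Z)))))))
  step 13: S(S(S(S(S(S(add(add(Z, Z), mul(SZ, Z))))))))
  step 14: S(S(S(S(S(S(add(Z, mul(SZ, Z))))))))
  step 15: S(S(S(S(S(S(mul(SZ, Z)))))))
  step 16: S(S(S(S(S(S(add(Z, mul(Z, Z))))))))
  step 17: S(S(S(S(S(S(mul(Z, Z)))))))
  step 18: S^6(Z)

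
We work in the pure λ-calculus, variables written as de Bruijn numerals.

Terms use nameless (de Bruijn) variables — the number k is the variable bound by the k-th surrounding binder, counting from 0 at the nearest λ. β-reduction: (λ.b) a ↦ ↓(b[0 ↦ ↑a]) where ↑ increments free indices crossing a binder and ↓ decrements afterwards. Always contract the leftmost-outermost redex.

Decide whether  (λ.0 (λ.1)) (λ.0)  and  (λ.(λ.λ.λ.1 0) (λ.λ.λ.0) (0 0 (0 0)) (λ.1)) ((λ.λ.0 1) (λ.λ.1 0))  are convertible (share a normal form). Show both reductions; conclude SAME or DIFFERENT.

Answer: DIFFERENT — A ⇓ λ.λ.0, B ⇓ λ.λ.0 (λ.λ.1 0)

Reduction:
Term A:
  start: (λ.0 (λ.1)) (λ.0)
  step 1: (λ.0) (λ.λ.0)
  step 2: λ.λ.0

Term B:
  start: (λ.(λ.λ.λ.1 0) (λ.λ.λ.0) (0 0 (0 0)) (λ.1)) ((λ.λ.0 1) (λ.λ.1 0))
  step 1: (λ.λ.λ.1 0) (λ.λ.λ.0) ((λ.λ.0 1) (λ.λ.1 0) ((λ.λ.0 1) (λ.λ.1 0)) ((λ.λ.0 1) (λ.λ.1 0) ((λ.λ.0 1) (λ.λ.1 0)))) (λ.(λ.λ.0 1) (λ.λ.1 0))
  step 2: (λ.λ.1 0) ((λ.λ.0 1) (λ.λ.1 0) ((λ.λ.0 1) (λ.λ.1 0)) ((λ.λ.0 1) (λ.λ.1 0) ((λ.λ.0 1) (λ.λ.1 0)))) (λ.(λ.λ.0 1) (λ.λ.1 0))
  step 3: (λ.(λ.λ.0 1) (λ.λ.1 0) ((λ.λ.0 1) (λ.λ.1 0)) ((λ.λ.0 1) (λ.λ.1 0) ((λ.λ.0 1) (λ.λ.1 0))) 0) (λ.(λ.λ.0 1) (λ.λ.1 0))
  step 4: (λ.λ.0 1) (λ.λ.1 0) ((λ.λ.0 1) (λ.λ.1 0)) ((λ.λ.0 1) (λ.λ.1 0) ((λ.λ.0 1) (λ.λ.1 0))) (λ.(λ.λ.0 1) (λ.λ.1 0))
  step 5: (λ.0 (λ.λ.1 0)) ((λ.λ.0 1) (λ.λ.1 0)) ((λ.λ.0 1) (λ.λ.1 0) ((λ.λ.0 1) (λ.λ.1 0))) (λ.(λ.λ.0 1) (λ.λ.1 0))
  step 6: (λ.λ.0 1) (λ.λ.1 0) (λ.λ.1 0) ((λ.λ.0 1) (λ.λ.1 0) ((λ.λ.0 1) (λ.λ.1 0))) (λ.(λ.λ.0 1) (λ.λ.1 0))
  step 7: (λ.0 (λ.λ.1 0)) (λ.λ.1 0) ((λ.λ.0 1) (λ.λ.1 0) ((λ.λ.0 1) (λ.λ.1 0))) (λ.(λ.λ.0 1) (λ.λ.1 0))
  step 8: (λ.λ.1 0) (λ.λ.1 0) ((λ.λ.0 1) (λ.λ.1 0) ((λ.λ.0 1) (λ.λ.1 0))) (λ.(λ.λ.0 1) (λ.λ.1 0))
  step 9: (λ.(λ.λ.1 0) 0) ((λ.λ.0 1) (λ.λ.1 0) ((λ.λ.0 1) (λ.λ.1 0))) (λ.(λ.λ.0 1) (λ.λ.1 0))
  step 10: (λ.λ.1 0) ((λ.λ.0 1) (λ.λ.1 0) ((λ.λ.0 1) (λ.λ.1 0))) (λ.(λ.λ.0 1) (λ.λ.1 0))
  step 11: (λ.(λ.λ.0 1) (λ.λ.1 0) ((λ.λ.0 1) (λ.λ.1 0)) 0) (λ.(λ.λ.0 1) (λ.λ.1 0))
  step 12: (λ.λ.0 1) (λ.λ.1 0) ((λ.λ.0 1) (λ.λ.1 0)) (λ.(λ.λ.0 1) (λ.λ.1 0))
  step 13: (λ.0 (λ.λ.1 0)) ((λ.λ.0 1) (λ.λ.1 0)) (λ.(λ.λ.0 1) (λ.λ.1 0))
  step 14: (λ.λ.0 1) (λ.λ.1 0) (λ.λ.1 0) (λ.(λ.λ.0 1) (λ.λ.1 0))
  step 15: (λ.0 (λ.λ.1 0)) (λ.λ.1 0) (λ.(λ.λ.0 1) (λ.λ.1 0))
  step 16: (λ.λ.1 0) (λ.λ.1 0) (λ.(λ.λ.0 1) (λ.λ.1 0))
  step 17: (λ.(λ.λ.1 0) 0) (λ.(λ.λ.0 1) (λ.λ.1 0))
  step 18: (λ.λ.1 0) (λ.(λ.λ.0 1) (λ.λ.1 0))
  step 19: λ.(λ.(λ.λ.0 1) (λ.λ.1 0)) 0
  step 20: λ.(λ.λ.0 1) (λ.λ.1 0)
  step 21: λ.λ.0 (λ.λ.1 0)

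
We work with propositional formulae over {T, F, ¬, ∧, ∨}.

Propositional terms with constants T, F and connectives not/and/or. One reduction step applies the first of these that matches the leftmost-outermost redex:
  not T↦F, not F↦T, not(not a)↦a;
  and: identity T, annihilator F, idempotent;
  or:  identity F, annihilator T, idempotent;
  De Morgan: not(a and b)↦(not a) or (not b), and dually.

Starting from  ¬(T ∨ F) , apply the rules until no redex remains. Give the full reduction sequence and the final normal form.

Answer: normal form = F  (in 3 steps)

Derivation:
  start: ¬(T ∨ F)
  step 1: ¬T ∧ ¬F
  step 2: F ∧ ¬F
  step 3: F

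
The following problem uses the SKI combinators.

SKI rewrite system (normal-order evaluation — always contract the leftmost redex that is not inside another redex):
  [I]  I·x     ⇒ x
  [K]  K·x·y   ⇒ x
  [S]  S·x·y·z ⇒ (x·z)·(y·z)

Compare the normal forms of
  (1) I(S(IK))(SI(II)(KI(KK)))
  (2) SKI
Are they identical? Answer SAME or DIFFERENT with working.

Term A:
  start: I(S(IK))(SI(II)(KI(KK)))
  →1  S(IK)(SI(II)(KI(KK)))
  →2  SK(SI(II)(KI(KK)))
  →3  SK(I(KI(KK))(II(KI(KK))))
  →4  SK(KI(KK)(II(KI(KK))))
  →5  SK(I(II(KI(KK))))
  →6  SK(II(KI(KK)))
  →7  SK(I(KI(KK)))
  →8  SK(KI(KK))
  →9  SKI

Term B:
  start: SKI

Answer: SAME — A ⇓ SKI, B ⇓ SKI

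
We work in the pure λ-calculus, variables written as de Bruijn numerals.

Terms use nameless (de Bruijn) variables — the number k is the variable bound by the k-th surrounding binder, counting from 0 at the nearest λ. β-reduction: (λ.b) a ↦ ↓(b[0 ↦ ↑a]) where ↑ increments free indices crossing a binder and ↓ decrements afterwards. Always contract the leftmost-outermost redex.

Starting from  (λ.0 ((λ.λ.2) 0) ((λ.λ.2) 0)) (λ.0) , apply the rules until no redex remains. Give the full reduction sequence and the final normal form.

  start: (λ.0 ((λ.λ.2) 0) ((λ.λ.2) 0)) (λ.0)
  step 1: (λ.0) ((λ.λ.λ.0) (λ.0)) ((λ.λ.λ.0) (λ.0))
  step 2: (λ.λ.λ.0) (λ.0) ((λ.λ.λ.0) (λ.0))
  step 3: (λ.λ.0) ((λ.λ.λ.0) (λ.0))
  step 4: λ.0

Answer: normal form = λ.0  (in 4 steps)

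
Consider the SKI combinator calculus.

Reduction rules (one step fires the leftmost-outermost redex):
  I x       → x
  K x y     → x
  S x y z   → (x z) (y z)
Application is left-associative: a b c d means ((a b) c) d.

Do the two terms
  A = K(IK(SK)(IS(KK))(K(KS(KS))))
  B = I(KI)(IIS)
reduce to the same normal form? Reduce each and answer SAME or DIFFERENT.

Answer: DIFFERENT — A ⇓ K(SK(KS)), B ⇓ I

Working:
Term A:
  start: K(IK(SK)(IS(KK))(K(KS(KS))))
  →1  K(K(SK)(IS(KK))(K(KS(KS))))
  →2  K(SK(K(KS(KS))))
  →3  K(SK(KS))

Term B:
  start: I(KI)(IIS)
  →1  KI(IIS)
  →2  I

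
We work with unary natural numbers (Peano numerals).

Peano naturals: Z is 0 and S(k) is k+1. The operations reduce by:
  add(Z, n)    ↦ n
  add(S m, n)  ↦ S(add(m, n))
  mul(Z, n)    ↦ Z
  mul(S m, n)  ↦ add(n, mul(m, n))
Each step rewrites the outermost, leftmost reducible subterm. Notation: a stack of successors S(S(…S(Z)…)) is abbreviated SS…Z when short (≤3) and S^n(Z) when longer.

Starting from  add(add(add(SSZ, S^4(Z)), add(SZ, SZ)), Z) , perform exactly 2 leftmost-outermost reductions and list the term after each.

  start: add(add(add(SSZ, S^4(Z)), add(SZ, SZ)), Z)
  →1  add(add(S(add(SZ, S^4(Z))), add(SZ, SZ)), Z)
  →2  add(S(add(add(SZ, S^4(Z)), add(SZ, SZ))), Z)

Answer: after 2 steps: add(S(add(add(SZ, S^4(Z)), add(SZ, SZ))), Z)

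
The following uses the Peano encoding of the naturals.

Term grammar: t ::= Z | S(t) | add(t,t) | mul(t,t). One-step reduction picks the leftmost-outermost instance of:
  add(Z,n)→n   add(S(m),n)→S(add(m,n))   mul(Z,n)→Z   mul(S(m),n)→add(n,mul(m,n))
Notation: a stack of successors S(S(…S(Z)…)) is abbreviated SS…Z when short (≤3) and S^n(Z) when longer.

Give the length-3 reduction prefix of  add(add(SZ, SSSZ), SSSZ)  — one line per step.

Answer: after 3 steps: S(add(SSSZ, SSSZ))

Derivation:
  start: add(add(SZ, SSSZ), SSSZ)
  step 1: add(S(add(Z, SSSZ)), SSSZ)
  step 2: S(add(add(Z, SSSZ), SSSZ))
  step 3: S(add(SSSZ, SSSZ))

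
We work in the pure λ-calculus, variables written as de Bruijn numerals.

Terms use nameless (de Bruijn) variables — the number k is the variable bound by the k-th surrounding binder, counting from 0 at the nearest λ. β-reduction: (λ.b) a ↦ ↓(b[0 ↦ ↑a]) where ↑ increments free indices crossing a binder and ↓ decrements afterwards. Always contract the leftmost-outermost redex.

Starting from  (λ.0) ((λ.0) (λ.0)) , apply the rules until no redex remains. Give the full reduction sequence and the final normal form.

Answer: normal form = λ.0  (in 2 steps)

Derivation:
  start: (λ.0) ((λ.0) (λ.0))
  [1] (λ.0) (λ.0)
  [2] λ.0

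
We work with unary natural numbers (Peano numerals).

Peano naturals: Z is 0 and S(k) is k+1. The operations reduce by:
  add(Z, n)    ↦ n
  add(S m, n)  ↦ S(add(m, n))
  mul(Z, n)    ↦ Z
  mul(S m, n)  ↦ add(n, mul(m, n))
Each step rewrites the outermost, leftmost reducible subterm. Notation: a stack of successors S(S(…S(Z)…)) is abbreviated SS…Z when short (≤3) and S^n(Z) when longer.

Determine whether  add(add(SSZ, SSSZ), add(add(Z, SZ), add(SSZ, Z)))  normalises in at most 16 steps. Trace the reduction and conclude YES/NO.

  start: add(add(SSZ, SSSZ), add(add(Z, SZ), add(SSZ, Z)))
  [1] add(S(add(SZ, SSSZ)), add(add(Z, SZ), add(SSZ, Z)))
  [2] S(add(add(SZ, SSSZ), add(add(Z, SZ), add(SSZ, Z))))
  [3] S(add(S(add(Z, SSSZ)), add(add(Z, SZ), add(SSZ, Z))))
  [4] S(S(add(add(Z, SSSZ), add(add(Z, SZ), add(SSZ, Z)))))
  [5] S(S(add(SSSZ, add(add(Z, SZ), add(SSZ, Z)))))
  [6] S(S(S(add(SSZ, add(add(Z, SZ), add(SSZ, Z))))))
  [7] S(S(S(S(add(SZ, add(add(Z, SZ), add(SSZ, Z)))))))
  [8] S(S(S(S(S(add(Z, add(add(Z, SZ), add(SSZ, Z))))))))
  [9] S(S(S(S(S(add(add(Z, SZ), add(SSZ, Z)))))))
  [10] S(S(S(S(S(add(SZ, add(SSZ, Z)))))))
  [11] S(S(S(S(S(S(add(Z, add(SSZ, Z))))))))
  [12] S(S(S(S(S(S(add(SSZ, Z)))))))
  [13] S(S(S(S(S(S(S(add(SZ, Z))))))))
  [14] S(S(S(S(S(S(S(S(add(Z, Z)))))))))
  [15] S^8(Z)

Answer: YES — reaches normal form S^8(Z) in 15 ≤ 16 steps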